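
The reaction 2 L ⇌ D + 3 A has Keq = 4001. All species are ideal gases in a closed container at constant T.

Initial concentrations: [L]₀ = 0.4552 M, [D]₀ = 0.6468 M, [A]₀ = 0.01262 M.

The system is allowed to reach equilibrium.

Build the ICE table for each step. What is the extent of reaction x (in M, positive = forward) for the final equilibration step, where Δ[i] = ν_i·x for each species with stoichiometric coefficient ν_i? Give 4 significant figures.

x = 0.2234 M

Q₀ = 6.2740e-06 vs Keq = 4001 ⇒ Q<K, forward
Step 1:
                  L         D         A
  Initial    0.4552    0.6468   0.01262
  Change    -0.4469    0.2234    0.6703
  Equil    0.008323    0.8702    0.6829
  solve Keq expr → x = 0.2234; check Q = 4001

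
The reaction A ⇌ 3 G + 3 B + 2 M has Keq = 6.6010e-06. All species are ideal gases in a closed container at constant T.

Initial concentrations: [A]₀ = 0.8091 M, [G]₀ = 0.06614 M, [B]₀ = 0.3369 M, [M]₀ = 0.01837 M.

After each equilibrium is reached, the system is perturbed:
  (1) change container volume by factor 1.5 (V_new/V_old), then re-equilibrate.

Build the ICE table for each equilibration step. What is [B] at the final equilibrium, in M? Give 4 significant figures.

Q₀ = 4.6144e-09 vs Keq = 6.6010e-06 ⇒ Q<K, forward
Step 1:
                   A          G          B          M
  Initial     0.8091    0.06614     0.3369    0.01837
  Change    -0.03857     0.1157     0.1157    0.07714
  Equil       0.7705     0.1818     0.4526    0.09551
  solve Keq expr → x = 0.03857; check Q = 6.6010e-06
Then change container volume by factor 1.5 (V_new/V_old).
Step 2:
                   A          G          B          M
  Initial     0.5137     0.1212     0.3017    0.06367
  Change    -0.02064    0.06192    0.06192    0.04128
  Equil        0.493     0.1832     0.3637      0.105
  solve Keq expr → x = 0.02064; check Q = 6.6010e-06

[B]_eq = 0.3637 M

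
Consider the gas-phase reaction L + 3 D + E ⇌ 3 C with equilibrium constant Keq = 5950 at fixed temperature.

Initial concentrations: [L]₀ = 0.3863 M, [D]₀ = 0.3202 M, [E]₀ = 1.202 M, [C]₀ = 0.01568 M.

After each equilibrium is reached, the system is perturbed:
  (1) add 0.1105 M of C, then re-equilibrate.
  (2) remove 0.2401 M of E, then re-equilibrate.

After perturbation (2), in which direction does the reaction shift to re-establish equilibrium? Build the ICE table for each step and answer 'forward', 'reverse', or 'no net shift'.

Direction: reverse

Q₀ = 2.5290e-04 vs Keq = 5950 ⇒ Q<K, forward
Step 1:
                   L          D          E          C
  init        0.3863     0.3202      1.202    0.01568
  Δ         -0.09836    -0.2951   -0.09836     0.2951
  eq          0.2879    0.02513      1.104     0.3107
  solve Keq expr → x = 0.09836; check Q = 5950
Then add 0.1105 M of C.
Step 2:
                   L          D          E          C
  init        0.2879    0.02513      1.104     0.4212
  Δ         0.002715   0.008146   0.002715  -0.008146
  eq          0.2907    0.03328      1.106     0.4131
  solve Keq expr → x = -0.002715; check Q = 5950
Then remove 0.2401 M of E.
Step 3:
                   L          D          E          C
  init        0.2907    0.03328     0.8663     0.4131
  Δ       8.5236e-04   0.002557 8.5236e-04  -0.002557
  eq          0.2915    0.03583     0.8671     0.4105
  solve Keq expr → x = -8.5236e-04; check Q = 5950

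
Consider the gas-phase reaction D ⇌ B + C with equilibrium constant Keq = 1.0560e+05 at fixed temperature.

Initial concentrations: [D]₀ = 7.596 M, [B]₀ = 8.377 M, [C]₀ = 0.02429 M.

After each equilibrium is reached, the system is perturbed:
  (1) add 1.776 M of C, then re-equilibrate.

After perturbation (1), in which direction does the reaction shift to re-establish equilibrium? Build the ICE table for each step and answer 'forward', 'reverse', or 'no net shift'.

Q₀ = 0.02679 vs Keq = 1.0560e+05 ⇒ Q<K, forward
Step 1:
                   D          B          C
  Initial      7.596      8.377    0.02429
  Change      -7.595      7.595      7.595
  Equil     0.001152      15.97      7.619
  solve Keq expr → x = 7.595; check Q = 1.0560e+05
Then add 1.776 M of C.
Step 2:
                   D          B          C
  Initial   0.001152      15.97      9.395
  Change  2.6855e-04 -2.6855e-04 -2.6855e-04
  Equil     0.001421      15.97      9.395
  solve Keq expr → x = -2.6855e-04; check Q = 1.0560e+05

Direction: reverse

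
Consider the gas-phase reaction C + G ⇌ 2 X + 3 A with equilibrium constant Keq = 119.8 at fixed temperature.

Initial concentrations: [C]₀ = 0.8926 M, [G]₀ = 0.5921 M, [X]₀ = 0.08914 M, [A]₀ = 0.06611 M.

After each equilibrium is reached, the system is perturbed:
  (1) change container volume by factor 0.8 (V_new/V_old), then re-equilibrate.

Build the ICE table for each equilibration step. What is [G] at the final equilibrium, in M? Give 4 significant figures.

Q₀ = 4.3440e-06 vs Keq = 119.8 ⇒ Q<K, forward
Step 1:
                    C           G           X           A
  I            0.8926      0.5921     0.08914     0.06611
  C           -0.4978     -0.4978      0.9955       1.493
  E            0.3948     0.09433       1.085       1.559
  solve Keq expr → x = 0.4978; check Q = 119.8
Then change container volume by factor 0.8 (V_new/V_old).
Step 2:
                    C           G           X           A
  I            0.4935      0.1179       1.356       1.949
  C           0.03921     0.03921    -0.07842     -0.1176
  E            0.5327      0.1571       1.277       1.832
  solve Keq expr → x = -0.03921; check Q = 119.8

[G]_eq = 0.1571 M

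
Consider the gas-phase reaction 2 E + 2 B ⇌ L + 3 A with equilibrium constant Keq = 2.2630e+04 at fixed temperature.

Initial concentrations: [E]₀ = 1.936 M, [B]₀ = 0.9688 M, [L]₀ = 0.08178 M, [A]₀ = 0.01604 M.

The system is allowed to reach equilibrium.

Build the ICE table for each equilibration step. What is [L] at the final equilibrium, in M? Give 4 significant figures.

Q₀ = 9.5936e-08 vs Keq = 2.2630e+04 ⇒ Q<K, forward
Step 1:
                    E           B           L           A
  init          1.936      0.9688     0.08178     0.01604
  Δ           -0.9598     -0.9598      0.4799        1.44
  eq           0.9762    0.008965      0.5617       1.456
  solve Keq expr → x = 0.4799; check Q = 2.2630e+04

[L]_eq = 0.5617 M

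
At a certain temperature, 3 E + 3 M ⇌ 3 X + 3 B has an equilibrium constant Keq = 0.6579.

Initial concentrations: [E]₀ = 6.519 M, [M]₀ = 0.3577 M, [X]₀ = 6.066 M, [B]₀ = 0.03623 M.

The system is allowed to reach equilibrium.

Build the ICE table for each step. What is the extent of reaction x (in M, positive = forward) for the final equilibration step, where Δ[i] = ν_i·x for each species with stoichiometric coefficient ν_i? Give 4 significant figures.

Q₀ = 8.3717e-04 vs Keq = 0.6579 ⇒ Q<K, forward
Step 1:
                  E         M         X         B
  I           6.519    0.3577     6.066   0.03623
  C         -0.1494   -0.1494    0.1494    0.1494
  E            6.37    0.2083     6.215    0.1856
  solve Keq expr → x = 0.04981; check Q = 0.6579

x = 0.04981 M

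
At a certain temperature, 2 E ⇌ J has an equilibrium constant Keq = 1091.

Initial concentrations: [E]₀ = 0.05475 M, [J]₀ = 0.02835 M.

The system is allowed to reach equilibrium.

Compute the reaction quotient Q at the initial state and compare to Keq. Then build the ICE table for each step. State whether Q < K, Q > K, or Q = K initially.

Q₀ = 9.458; Q < K (proceeds forward)

Q₀ = 9.458 vs Keq = 1091 ⇒ Q<K, forward
Step 1:
                    E           J
  Initial     0.05475     0.02835
  Change     -0.04783     0.02391
  Equil      0.006921     0.05226
  solve Keq expr → x = 0.02391; check Q = 1091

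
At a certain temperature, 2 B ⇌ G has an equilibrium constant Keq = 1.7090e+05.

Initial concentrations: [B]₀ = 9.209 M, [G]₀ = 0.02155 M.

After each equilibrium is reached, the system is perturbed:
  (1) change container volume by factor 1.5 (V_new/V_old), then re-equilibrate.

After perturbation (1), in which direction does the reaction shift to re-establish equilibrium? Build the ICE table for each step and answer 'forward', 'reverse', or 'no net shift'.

Q₀ = 2.5411e-04 vs Keq = 1.7090e+05 ⇒ Q<K, forward
Step 1:
                   B          G
  I            9.209    0.02155
  C           -9.204      4.602
  E         0.005201      4.623
  solve Keq expr → x = 4.602; check Q = 1.7090e+05
Then change container volume by factor 1.5 (V_new/V_old).
Step 2:
                   B          G
  I         0.003468      3.082
  C       7.7904e-04 -3.8952e-04
  E         0.004247      3.082
  solve Keq expr → x = -3.8952e-04; check Q = 1.7090e+05

Direction: reverse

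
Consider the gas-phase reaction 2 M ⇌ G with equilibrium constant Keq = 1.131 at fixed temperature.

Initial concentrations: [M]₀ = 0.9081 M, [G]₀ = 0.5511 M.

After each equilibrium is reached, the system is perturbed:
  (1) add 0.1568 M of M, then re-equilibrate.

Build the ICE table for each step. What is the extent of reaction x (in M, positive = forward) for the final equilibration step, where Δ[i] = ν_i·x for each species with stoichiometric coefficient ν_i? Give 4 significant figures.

x = 0.06082 M

Q₀ = 0.6683 vs Keq = 1.131 ⇒ Q<K, forward
Step 1:
                    M           G
  I            0.9081      0.5511
  C           -0.1609     0.08043
  E            0.7472      0.6315
  solve Keq expr → x = 0.08043; check Q = 1.131
Then add 0.1568 M of M.
Step 2:
                    M           G
  I             0.904      0.6315
  C           -0.1216     0.06082
  E            0.7824      0.6923
  solve Keq expr → x = 0.06082; check Q = 1.131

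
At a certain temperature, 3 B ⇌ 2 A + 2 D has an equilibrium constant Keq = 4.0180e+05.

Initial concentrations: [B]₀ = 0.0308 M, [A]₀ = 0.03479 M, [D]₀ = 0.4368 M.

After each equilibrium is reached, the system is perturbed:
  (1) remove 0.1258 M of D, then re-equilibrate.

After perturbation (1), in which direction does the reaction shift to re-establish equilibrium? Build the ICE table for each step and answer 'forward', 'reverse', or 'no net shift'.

Direction: forward

Q₀ = 7.904 vs Keq = 4.0180e+05 ⇒ Q<K, forward
Step 1:
                   B          A          D
  Initial     0.0308    0.03479     0.4368
  Change    -0.02964    0.01976    0.01976
  Equil     0.001156    0.05455     0.4566
  solve Keq expr → x = 0.009881; check Q = 4.0180e+05
Then remove 0.1258 M of D.
Step 2:
                   B          A          D
  Initial   0.001156    0.05455     0.3308
  Change  -2.2153e-04 1.4768e-04 1.4768e-04
  Equil   9.3425e-04     0.0547     0.3309
  solve Keq expr → x = 7.3842e-05; check Q = 4.0180e+05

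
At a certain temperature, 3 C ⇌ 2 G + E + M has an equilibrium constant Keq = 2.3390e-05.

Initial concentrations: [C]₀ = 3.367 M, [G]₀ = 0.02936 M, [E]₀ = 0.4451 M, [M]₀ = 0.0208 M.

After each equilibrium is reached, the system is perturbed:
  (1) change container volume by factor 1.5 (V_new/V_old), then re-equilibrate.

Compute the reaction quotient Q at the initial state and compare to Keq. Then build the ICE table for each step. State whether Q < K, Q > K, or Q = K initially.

Q₀ = 2.0908e-07 vs Keq = 2.3390e-05 ⇒ Q<K, forward
Step 1:
                   C          G          E          M
  Initial      3.367    0.02936     0.4451     0.0208
  Change     -0.1677     0.1118    0.05591    0.05591
  Equil        3.199     0.1412      0.501    0.07671
  solve Keq expr → x = 0.05591; check Q = 2.3390e-05
Then change container volume by factor 1.5 (V_new/V_old).
Step 2:
                   C          G          E          M
  Initial      2.133    0.09412      0.334    0.05114
  Change    -0.01854    0.01236   0.006181   0.006181
  Equil        2.114     0.1065     0.3402    0.05732
  solve Keq expr → x = 0.006181; check Q = 2.3390e-05

Q₀ = 2.0908e-07; Q < K (proceeds forward)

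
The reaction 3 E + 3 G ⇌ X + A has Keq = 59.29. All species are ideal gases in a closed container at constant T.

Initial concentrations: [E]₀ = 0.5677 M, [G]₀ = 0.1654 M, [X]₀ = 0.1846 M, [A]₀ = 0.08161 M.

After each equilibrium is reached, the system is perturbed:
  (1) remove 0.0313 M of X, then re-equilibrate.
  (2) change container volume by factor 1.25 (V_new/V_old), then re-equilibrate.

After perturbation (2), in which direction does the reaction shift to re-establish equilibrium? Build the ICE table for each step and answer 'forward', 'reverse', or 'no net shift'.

Direction: reverse

Q₀ = 18.2 vs Keq = 59.29 ⇒ Q<K, forward
Step 1:
                    E           G           X           A
  Initial      0.5677      0.1654      0.1846     0.08161
  Change     -0.03741    -0.03741     0.01247     0.01247
  Equil        0.5303       0.128      0.1971     0.09408
  solve Keq expr → x = 0.01247; check Q = 59.29
Then remove 0.0313 M of X.
Step 2:
                    E           G           X           A
  Initial      0.5303       0.128      0.1658     0.09408
  Change    -0.004928   -0.004928    0.001643    0.001643
  Equil        0.5254      0.1231      0.1674     0.09572
  solve Keq expr → x = 0.001643; check Q = 59.29
Then change container volume by factor 1.25 (V_new/V_old).
Step 3:
                    E           G           X           A
  Initial      0.4203     0.09845      0.1339     0.07658
  Change      0.02143     0.02143   -0.007142   -0.007142
  Equil        0.4417      0.1199      0.1268     0.06943
  solve Keq expr → x = -0.007142; check Q = 59.29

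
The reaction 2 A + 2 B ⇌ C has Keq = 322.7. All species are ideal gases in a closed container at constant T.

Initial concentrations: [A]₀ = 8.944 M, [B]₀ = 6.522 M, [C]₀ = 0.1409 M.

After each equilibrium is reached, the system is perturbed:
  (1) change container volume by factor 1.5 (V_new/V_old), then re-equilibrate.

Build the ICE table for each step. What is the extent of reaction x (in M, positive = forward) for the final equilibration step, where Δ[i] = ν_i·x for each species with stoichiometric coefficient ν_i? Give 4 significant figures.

Q₀ = 4.1408e-05 vs Keq = 322.7 ⇒ Q<K, forward
Step 1:
                   A          B          C
  I            8.944      6.522     0.1409
  C            -6.48      -6.48       3.24
  E            2.464    0.04155      3.381
  solve Keq expr → x = 3.24; check Q = 322.7
Then change container volume by factor 1.5 (V_new/V_old).
Step 2:
                   A          B          C
  I            1.642     0.0277      2.254
  C          0.02238    0.02238   -0.01119
  E            1.665    0.05008      2.243
  solve Keq expr → x = -0.01119; check Q = 322.7

x = -0.01119 M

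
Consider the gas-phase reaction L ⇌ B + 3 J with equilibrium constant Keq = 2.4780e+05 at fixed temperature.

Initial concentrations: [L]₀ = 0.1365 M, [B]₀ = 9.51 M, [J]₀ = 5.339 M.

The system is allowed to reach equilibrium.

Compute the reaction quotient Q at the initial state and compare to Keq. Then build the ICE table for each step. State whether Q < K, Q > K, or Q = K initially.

Q₀ = 1.0603e+04 vs Keq = 2.4780e+05 ⇒ Q<K, forward
Step 1:
                  L         B         J
  Initial    0.1365      9.51     5.339
  Change    -0.1292    0.1292    0.3876
  Equil    0.007305     9.639     5.727
  solve Keq expr → x = 0.1292; check Q = 2.4780e+05

Q₀ = 1.0603e+04; Q < K (proceeds forward)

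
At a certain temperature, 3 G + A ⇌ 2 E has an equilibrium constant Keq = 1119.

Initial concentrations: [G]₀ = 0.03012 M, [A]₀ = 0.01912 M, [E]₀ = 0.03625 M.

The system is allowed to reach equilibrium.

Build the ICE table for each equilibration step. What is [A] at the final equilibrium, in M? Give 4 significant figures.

Q₀ = 2515 vs Keq = 1119 ⇒ Q>K, reverse
Step 1:
                    G           A           E
  init        0.03012     0.01912     0.03625
  Δ          0.005513    0.001838   -0.003676
  eq          0.03563     0.02096     0.03257
  solve Keq expr → x = -0.001838; check Q = 1119

[A]_eq = 0.02096 M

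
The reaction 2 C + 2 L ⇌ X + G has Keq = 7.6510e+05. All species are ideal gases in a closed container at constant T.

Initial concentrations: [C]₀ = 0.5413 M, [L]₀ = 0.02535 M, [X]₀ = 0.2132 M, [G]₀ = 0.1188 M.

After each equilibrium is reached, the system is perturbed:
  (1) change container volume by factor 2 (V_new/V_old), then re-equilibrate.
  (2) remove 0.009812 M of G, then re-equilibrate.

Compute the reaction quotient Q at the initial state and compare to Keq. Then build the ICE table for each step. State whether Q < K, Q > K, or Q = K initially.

Q₀ = 134.5; Q < K (proceeds forward)

Q₀ = 134.5 vs Keq = 7.6510e+05 ⇒ Q<K, forward
Step 1:
                    C           L           X           G
  init         0.5413     0.02535      0.2132      0.1188
  Δ          -0.02497    -0.02497     0.01248     0.01248
  eq           0.5163  3.8113e-04      0.2257      0.1313
  solve Keq expr → x = 0.01248; check Q = 7.6510e+05
Then change container volume by factor 2 (V_new/V_old).
Step 2:
                    C           L           X           G
  init         0.2582  1.9056e-04      0.1128     0.06564
  Δ        1.8985e-04  1.8985e-04 -9.4924e-05 -9.4924e-05
  eq           0.2584  3.8041e-04      0.1127     0.06555
  solve Keq expr → x = -9.4924e-05; check Q = 7.6510e+05
Then remove 0.009812 M of G.
Step 3:
                    C           L           X           G
  init         0.2584  3.8041e-04      0.1127     0.05574
  Δ       -2.9517e-05 -2.9517e-05  1.4758e-05  1.4758e-05
  eq           0.2583  3.5089e-04      0.1128     0.05575
  solve Keq expr → x = 1.4758e-05; check Q = 7.6510e+05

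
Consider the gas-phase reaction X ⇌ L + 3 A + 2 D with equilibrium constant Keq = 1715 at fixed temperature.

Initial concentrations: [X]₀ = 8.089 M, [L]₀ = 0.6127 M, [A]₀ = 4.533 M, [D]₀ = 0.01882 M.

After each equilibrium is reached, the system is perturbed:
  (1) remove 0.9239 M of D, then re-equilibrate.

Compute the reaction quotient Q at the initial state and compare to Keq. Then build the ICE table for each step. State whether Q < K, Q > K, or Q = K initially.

Q₀ = 0.002499 vs Keq = 1715 ⇒ Q<K, forward
Step 1:
                   X          L          A          D
  init         8.089     0.6127      4.533    0.01882
  Δ           -1.424      1.424      4.272      2.848
  eq           6.665      2.037      8.805      2.867
  solve Keq expr → x = 1.424; check Q = 1715
Then remove 0.9239 M of D.
Step 2:
                   X          L          A          D
  init         6.665      2.037      8.805      1.943
  Δ          -0.2252     0.2252     0.6756     0.4504
  eq            6.44      2.262      9.481      2.394
  solve Keq expr → x = 0.2252; check Q = 1715

Q₀ = 0.002499; Q < K (proceeds forward)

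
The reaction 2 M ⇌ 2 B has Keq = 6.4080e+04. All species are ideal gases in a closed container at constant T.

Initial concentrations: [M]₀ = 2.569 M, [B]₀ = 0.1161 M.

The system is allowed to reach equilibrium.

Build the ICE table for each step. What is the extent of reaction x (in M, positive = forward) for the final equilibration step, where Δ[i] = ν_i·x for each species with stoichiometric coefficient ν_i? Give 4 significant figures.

Q₀ = 0.002042 vs Keq = 6.4080e+04 ⇒ Q<K, forward
Step 1:
                    M           B
  I             2.569      0.1161
  C            -2.558       2.558
  E           0.01057       2.675
  solve Keq expr → x = 1.279; check Q = 6.4080e+04

x = 1.279 M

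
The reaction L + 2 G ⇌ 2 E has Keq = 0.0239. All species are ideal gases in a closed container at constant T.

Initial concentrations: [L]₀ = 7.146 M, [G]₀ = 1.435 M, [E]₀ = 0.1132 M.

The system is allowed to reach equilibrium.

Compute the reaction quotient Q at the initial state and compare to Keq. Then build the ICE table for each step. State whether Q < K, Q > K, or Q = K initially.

Q₀ = 8.7082e-04 vs Keq = 0.0239 ⇒ Q<K, forward
Step 1:
                    L           G           E
  Initial       7.146       1.435      0.1132
  Change      -0.1679     -0.3357      0.3357
  Equil         6.978       1.099      0.4489
  solve Keq expr → x = 0.1679; check Q = 0.0239

Q₀ = 8.7082e-04; Q < K (proceeds forward)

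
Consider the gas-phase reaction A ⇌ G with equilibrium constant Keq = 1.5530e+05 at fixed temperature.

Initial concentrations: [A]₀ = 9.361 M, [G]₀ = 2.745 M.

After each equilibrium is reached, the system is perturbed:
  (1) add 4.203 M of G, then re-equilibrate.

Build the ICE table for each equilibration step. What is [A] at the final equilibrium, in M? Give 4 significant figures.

Q₀ = 0.2932 vs Keq = 1.5530e+05 ⇒ Q<K, forward
Step 1:
                  A         G
  Initial     9.361     2.745
  Change     -9.361     9.361
  Equil   7.7952e-05     12.11
  solve Keq expr → x = 9.361; check Q = 1.5530e+05
Then add 4.203 M of G.
Step 2:
                  A         G
  Initial 7.7952e-05     16.31
  Change  2.7064e-05 -2.7064e-05
  Equil   1.0502e-04     16.31
  solve Keq expr → x = -2.7064e-05; check Q = 1.5530e+05

[A]_eq = 1.0502e-04 M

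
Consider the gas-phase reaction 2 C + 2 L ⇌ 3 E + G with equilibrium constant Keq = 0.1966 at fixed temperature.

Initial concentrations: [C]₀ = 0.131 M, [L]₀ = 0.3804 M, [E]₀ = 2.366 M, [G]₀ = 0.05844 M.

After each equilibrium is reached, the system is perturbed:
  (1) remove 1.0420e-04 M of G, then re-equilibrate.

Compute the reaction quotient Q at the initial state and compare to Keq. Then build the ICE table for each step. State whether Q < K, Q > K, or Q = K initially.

Q₀ = 311.7; Q > K (proceeds reverse)

Q₀ = 311.7 vs Keq = 0.1966 ⇒ Q>K, reverse
Step 1:
                  C         L         E         G
  I           0.131    0.3804     2.366   0.05844
  C          0.1163    0.1163   -0.1745  -0.05816
  E          0.2473    0.4967     2.192 2.8188e-04
  solve Keq expr → x = -0.05816; check Q = 0.1966
Then remove 1.0420e-04 M of G.
Step 2:
                  C         L         E         G
  I          0.2473    0.4967     2.192 1.7768e-04
  C       -2.0675e-04 -2.0675e-04 3.1013e-04 1.0338e-04
  E          0.2471    0.4965     2.192 2.8106e-04
  solve Keq expr → x = 1.0338e-04; check Q = 0.1966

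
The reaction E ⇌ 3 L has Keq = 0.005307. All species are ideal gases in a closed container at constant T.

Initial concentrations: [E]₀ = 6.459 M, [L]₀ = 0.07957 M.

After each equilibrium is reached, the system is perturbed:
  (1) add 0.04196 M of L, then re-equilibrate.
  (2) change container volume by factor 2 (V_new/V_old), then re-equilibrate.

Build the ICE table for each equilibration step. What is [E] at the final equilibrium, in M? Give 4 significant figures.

[E]_eq = 3.164 M

Q₀ = 7.7998e-05 vs Keq = 0.005307 ⇒ Q<K, forward
Step 1:
                  E         L
  init        6.459   0.07957
  Δ         -0.0813    0.2439
  eq          6.378    0.3235
  solve Keq expr → x = 0.0813; check Q = 0.005307
Then add 0.04196 M of L.
Step 2:
                  E         L
  init        6.378    0.3654
  Δ         0.01391  -0.04173
  eq          6.392    0.3237
  solve Keq expr → x = -0.01391; check Q = 0.005307
Then change container volume by factor 2 (V_new/V_old).
Step 3:
                  E         L
  init        3.196    0.1619
  Δ        -0.03141   0.09423
  eq          3.164    0.2561
  solve Keq expr → x = 0.03141; check Q = 0.005307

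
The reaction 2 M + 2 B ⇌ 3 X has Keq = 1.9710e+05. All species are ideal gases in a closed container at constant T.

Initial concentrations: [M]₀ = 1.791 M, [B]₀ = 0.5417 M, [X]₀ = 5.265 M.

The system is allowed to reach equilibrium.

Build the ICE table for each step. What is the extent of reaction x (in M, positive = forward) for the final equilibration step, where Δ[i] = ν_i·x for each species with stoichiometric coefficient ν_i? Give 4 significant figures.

x = 0.2577 M

Q₀ = 155.1 vs Keq = 1.9710e+05 ⇒ Q<K, forward
Step 1:
                    M           B           X
  Initial       1.791      0.5417       5.265
  Change      -0.5155     -0.5155      0.7732
  Equil         1.276      0.0262       6.038
  solve Keq expr → x = 0.2577; check Q = 1.9710e+05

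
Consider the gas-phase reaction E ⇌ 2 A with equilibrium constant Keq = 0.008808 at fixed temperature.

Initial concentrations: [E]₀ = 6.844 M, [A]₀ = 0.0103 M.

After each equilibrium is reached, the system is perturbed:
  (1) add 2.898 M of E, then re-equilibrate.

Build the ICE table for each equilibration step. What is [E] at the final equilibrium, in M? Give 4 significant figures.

Q₀ = 1.5501e-05 vs Keq = 0.008808 ⇒ Q<K, forward
Step 1:
                    E           A
  Initial       6.844      0.0103
  Change      -0.1166      0.2331
  Equil         6.727      0.2434
  solve Keq expr → x = 0.1166; check Q = 0.008808
Then add 2.898 M of E.
Step 2:
                    E           A
  Initial       9.625      0.2434
  Change     -0.02369     0.04739
  Equil         9.602      0.2908
  solve Keq expr → x = 0.02369; check Q = 0.008808

[E]_eq = 9.602 M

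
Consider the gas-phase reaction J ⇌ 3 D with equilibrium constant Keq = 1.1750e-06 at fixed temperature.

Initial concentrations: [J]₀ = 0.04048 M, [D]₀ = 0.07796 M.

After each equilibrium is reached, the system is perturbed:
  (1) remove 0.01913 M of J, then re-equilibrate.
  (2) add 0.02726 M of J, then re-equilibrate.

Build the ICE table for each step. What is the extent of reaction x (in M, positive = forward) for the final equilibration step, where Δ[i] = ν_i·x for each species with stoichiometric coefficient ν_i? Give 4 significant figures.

Q₀ = 0.01171 vs Keq = 1.1750e-06 ⇒ Q>K, reverse
Step 1:
                  J         D
  init      0.04048   0.07796
  Δ         0.02457  -0.07372
  eq        0.06505  0.004244
  solve Keq expr → x = -0.02457; check Q = 1.1750e-06
Then remove 0.01913 M of J.
Step 2:
                  J         D
  init      0.04592  0.004244
  Δ       1.5364e-04 -4.6091e-04
  eq        0.04608  0.003783
  solve Keq expr → x = -1.5364e-04; check Q = 1.1750e-06
Then add 0.02726 M of J.
Step 3:
                  J         D
  init      0.07334  0.003783
  Δ       -2.0989e-04 6.2968e-04
  eq        0.07313  0.004413
  solve Keq expr → x = 2.0989e-04; check Q = 1.1750e-06

x = 2.0989e-04 M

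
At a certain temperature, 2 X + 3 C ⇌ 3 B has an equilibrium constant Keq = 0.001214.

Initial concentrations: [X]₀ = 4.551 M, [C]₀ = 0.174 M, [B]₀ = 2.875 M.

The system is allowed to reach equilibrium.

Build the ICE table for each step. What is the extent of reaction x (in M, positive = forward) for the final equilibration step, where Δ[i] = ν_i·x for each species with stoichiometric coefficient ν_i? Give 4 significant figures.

Q₀ = 217.8 vs Keq = 0.001214 ⇒ Q>K, reverse
Step 1:
                    X           C           B
  Initial       4.551       0.174       2.875
  Change         1.39       2.085      -2.085
  Equil         5.941       2.259      0.7903
  solve Keq expr → x = -0.6949; check Q = 0.001214

x = -0.6949 M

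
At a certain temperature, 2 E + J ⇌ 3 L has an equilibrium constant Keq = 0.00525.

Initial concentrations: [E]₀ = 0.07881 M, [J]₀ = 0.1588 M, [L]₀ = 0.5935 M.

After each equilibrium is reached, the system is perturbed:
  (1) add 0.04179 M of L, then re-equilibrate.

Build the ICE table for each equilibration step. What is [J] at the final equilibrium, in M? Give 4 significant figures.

[J]_eq = 0.3465 M

Q₀ = 212 vs Keq = 0.00525 ⇒ Q>K, reverse
Step 1:
                    E           J           L
  Initial     0.07881      0.1588      0.5935
  Change         0.35       0.175     -0.5249
  Equil        0.4288      0.3338     0.06855
  solve Keq expr → x = -0.175; check Q = 0.00525
Then add 0.04179 M of L.
Step 2:
                    E           J           L
  Initial      0.4288      0.3338      0.1103
  Change      0.02547     0.01274    -0.03821
  Equil        0.4542      0.3465     0.07214
  solve Keq expr → x = -0.01274; check Q = 0.00525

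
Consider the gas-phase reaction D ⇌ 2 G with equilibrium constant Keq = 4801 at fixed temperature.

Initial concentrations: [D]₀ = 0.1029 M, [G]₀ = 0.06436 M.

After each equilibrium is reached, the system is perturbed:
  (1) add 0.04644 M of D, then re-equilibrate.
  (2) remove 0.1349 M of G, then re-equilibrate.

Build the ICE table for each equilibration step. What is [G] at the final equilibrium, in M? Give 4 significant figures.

Q₀ = 0.04025 vs Keq = 4801 ⇒ Q<K, forward
Step 1:
                    D           G
  init         0.1029     0.06436
  Δ           -0.1029      0.2058
  eq       1.5199e-05      0.2701
  solve Keq expr → x = 0.1029; check Q = 4801
Then add 0.04644 M of D.
Step 2:
                    D           G
  init        0.04646      0.2701
  Δ          -0.04643     0.09286
  eq       2.7444e-05       0.363
  solve Keq expr → x = 0.04643; check Q = 4801
Then remove 0.1349 M of G.
Step 3:
                    D           G
  init     2.7444e-05      0.2281
  Δ       -1.6605e-05  3.3210e-05
  eq       1.0839e-05      0.2281
  solve Keq expr → x = 1.6605e-05; check Q = 4801

[G]_eq = 0.2281 M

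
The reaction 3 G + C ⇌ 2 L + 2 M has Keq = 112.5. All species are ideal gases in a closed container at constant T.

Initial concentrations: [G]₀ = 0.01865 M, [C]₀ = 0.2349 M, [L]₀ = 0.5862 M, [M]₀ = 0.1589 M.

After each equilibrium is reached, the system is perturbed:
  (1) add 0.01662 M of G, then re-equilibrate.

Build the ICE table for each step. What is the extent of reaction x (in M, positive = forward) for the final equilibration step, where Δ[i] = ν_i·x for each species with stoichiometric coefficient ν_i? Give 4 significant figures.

x = 0.004366 M

Q₀ = 5694 vs Keq = 112.5 ⇒ Q>K, reverse
Step 1:
                   G          C          L          M
  I          0.01865     0.2349     0.5862     0.1589
  C          0.03956    0.01319   -0.02637   -0.02637
  E          0.05821     0.2481     0.5598     0.1325
  solve Keq expr → x = -0.01319; check Q = 112.5
Then add 0.01662 M of G.
Step 2:
                   G          C          L          M
  I          0.07483     0.2481     0.5598     0.1325
  C          -0.0131  -0.004366   0.008731   0.008731
  E          0.06173     0.2437     0.5686     0.1413
  solve Keq expr → x = 0.004366; check Q = 112.5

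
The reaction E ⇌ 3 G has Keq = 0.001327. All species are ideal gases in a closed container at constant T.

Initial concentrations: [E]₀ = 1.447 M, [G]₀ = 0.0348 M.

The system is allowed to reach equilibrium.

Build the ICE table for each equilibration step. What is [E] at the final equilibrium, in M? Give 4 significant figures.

[E]_eq = 1.417 M

Q₀ = 2.9125e-05 vs Keq = 0.001327 ⇒ Q<K, forward
Step 1:
                  E         G
  I           1.447    0.0348
  C        -0.02955   0.08864
  E           1.417    0.1234
  solve Keq expr → x = 0.02955; check Q = 0.001327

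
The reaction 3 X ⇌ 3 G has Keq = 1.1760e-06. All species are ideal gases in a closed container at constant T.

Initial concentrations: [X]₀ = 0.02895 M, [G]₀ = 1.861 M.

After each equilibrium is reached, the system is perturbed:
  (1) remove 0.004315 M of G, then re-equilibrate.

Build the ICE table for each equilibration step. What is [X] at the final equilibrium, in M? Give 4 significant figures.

[X]_eq = 1.866 M

Q₀ = 2.6564e+05 vs Keq = 1.1760e-06 ⇒ Q>K, reverse
Step 1:
                  X         G
  Initial   0.02895     1.861
  Change      1.841    -1.841
  Equil        1.87   0.01974
  solve Keq expr → x = -0.6138; check Q = 1.1760e-06
Then remove 0.004315 M of G.
Step 2:
                  X         G
  Initial      1.87   0.01543
  Change   -0.00427   0.00427
  Equil       1.866    0.0197
  solve Keq expr → x = 0.001423; check Q = 1.1760e-06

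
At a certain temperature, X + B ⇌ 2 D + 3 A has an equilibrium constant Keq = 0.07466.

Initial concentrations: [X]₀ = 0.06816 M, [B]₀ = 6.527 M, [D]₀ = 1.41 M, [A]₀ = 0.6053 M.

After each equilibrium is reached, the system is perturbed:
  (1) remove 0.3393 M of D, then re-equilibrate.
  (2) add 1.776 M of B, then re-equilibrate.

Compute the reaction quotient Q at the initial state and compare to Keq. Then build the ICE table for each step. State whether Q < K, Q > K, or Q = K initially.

Q₀ = 0.9911; Q > K (proceeds reverse)

Q₀ = 0.9911 vs Keq = 0.07466 ⇒ Q>K, reverse
Step 1:
                    X           B           D           A
  I           0.06816       6.527        1.41      0.6053
  C           0.08119     0.08119     -0.1624     -0.2436
  E            0.1493       6.608       1.248      0.3617
  solve Keq expr → x = -0.08119; check Q = 0.07466
Then remove 0.3393 M of D.
Step 2:
                    X           B           D           A
  I            0.1493       6.608      0.9083      0.3617
  C          -0.01825    -0.01825      0.0365     0.05476
  E            0.1311        6.59      0.9448      0.4165
  solve Keq expr → x = 0.01825; check Q = 0.07466
Then add 1.776 M of B.
Step 3:
                    X           B           D           A
  I            0.1311       8.366      0.9448      0.4165
  C          -0.00718    -0.00718     0.01436     0.02154
  E            0.1239       8.359      0.9592       0.438
  solve Keq expr → x = 0.00718; check Q = 0.07466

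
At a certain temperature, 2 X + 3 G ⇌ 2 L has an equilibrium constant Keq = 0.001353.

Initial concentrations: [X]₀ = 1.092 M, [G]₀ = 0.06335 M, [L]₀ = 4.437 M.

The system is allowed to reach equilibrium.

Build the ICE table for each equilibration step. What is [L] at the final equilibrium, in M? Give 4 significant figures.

Q₀ = 6.4937e+04 vs Keq = 0.001353 ⇒ Q>K, reverse
Step 1:
                    X           G           L
  Initial       1.092     0.06335       4.437
  Change        2.985       4.478      -2.985
  Equil         4.077       4.542       1.452
  solve Keq expr → x = -1.493; check Q = 0.001353

[L]_eq = 1.452 M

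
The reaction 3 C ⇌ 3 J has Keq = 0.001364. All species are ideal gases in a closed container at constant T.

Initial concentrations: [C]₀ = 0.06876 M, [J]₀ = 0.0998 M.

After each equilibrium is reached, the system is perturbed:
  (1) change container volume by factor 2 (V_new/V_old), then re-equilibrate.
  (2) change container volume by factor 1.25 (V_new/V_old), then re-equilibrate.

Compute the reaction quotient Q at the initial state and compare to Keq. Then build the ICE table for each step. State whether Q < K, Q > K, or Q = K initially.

Q₀ = 3.058 vs Keq = 0.001364 ⇒ Q>K, reverse
Step 1:
                   C          J
  Initial    0.06876     0.0998
  Change     0.08297   -0.08297
  Equil       0.1517    0.01683
  solve Keq expr → x = -0.02766; check Q = 0.001364
Then change container volume by factor 2 (V_new/V_old).
Step 2:
                   C          J
  Initial    0.07587   0.008414
  Change           0          0
  Equil      0.07587   0.008414
  solve Keq expr → x = 0; check Q = 0.001364
Then change container volume by factor 1.25 (V_new/V_old).
Step 3:
                   C          J
  Initial    0.06069   0.006731
  Change           0          0
  Equil      0.06069   0.006731
  solve Keq expr → x = 0; check Q = 0.001364

Q₀ = 3.058; Q > K (proceeds reverse)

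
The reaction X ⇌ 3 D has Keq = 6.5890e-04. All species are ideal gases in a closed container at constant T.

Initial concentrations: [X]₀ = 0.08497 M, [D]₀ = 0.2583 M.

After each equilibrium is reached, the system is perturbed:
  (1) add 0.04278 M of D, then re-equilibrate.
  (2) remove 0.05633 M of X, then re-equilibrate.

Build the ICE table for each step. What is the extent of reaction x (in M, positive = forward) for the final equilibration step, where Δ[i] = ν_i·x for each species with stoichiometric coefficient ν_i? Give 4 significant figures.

x = -0.001944 M

Q₀ = 0.2028 vs Keq = 6.5890e-04 ⇒ Q>K, reverse
Step 1:
                   X          D
  Initial    0.08497     0.2583
  Change      0.0705    -0.2115
  Equil       0.1555    0.04679
  solve Keq expr → x = -0.0705; check Q = 6.5890e-04
Then add 0.04278 M of D.
Step 2:
                   X          D
  Initial     0.1555    0.08957
  Change     0.01381   -0.04143
  Equil       0.1693    0.04814
  solve Keq expr → x = -0.01381; check Q = 6.5890e-04
Then remove 0.05633 M of X.
Step 3:
                   X          D
  Initial      0.113    0.04814
  Change    0.001944  -0.005833
  Equil       0.1149     0.0423
  solve Keq expr → x = -0.001944; check Q = 6.5890e-04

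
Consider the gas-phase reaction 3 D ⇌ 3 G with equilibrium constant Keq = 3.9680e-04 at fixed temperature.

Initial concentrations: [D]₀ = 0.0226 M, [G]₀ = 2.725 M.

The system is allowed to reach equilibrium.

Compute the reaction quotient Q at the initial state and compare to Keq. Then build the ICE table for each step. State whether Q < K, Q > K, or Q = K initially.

Q₀ = 1.7530e+06 vs Keq = 3.9680e-04 ⇒ Q>K, reverse
Step 1:
                    D           G
  I            0.0226       2.725
  C             2.537      -2.537
  E              2.56      0.1881
  solve Keq expr → x = -0.8456; check Q = 3.9680e-04

Q₀ = 1.7530e+06; Q > K (proceeds reverse)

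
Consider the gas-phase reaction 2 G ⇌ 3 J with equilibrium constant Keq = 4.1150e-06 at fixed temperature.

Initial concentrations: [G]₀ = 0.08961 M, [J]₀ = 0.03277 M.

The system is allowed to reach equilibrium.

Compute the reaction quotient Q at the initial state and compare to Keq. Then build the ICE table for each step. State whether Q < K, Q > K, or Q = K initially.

Q₀ = 0.004382; Q > K (proceeds reverse)

Q₀ = 0.004382 vs Keq = 4.1150e-06 ⇒ Q>K, reverse
Step 1:
                    G           J
  Initial     0.08961     0.03277
  Change      0.01941    -0.02911
  Equil         0.109    0.003657
  solve Keq expr → x = -0.009704; check Q = 4.1150e-06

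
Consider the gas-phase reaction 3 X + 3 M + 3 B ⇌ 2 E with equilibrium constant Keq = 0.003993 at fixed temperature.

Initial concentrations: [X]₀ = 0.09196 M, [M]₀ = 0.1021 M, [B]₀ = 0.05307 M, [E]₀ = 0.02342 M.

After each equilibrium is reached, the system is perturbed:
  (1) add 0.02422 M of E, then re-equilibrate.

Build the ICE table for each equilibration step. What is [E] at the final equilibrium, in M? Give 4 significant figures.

Q₀ = 4.4336e+06 vs Keq = 0.003993 ⇒ Q>K, reverse
Step 1:
                    X           M           B           E
  I           0.09196      0.1021     0.05307     0.02342
  C           0.03512     0.03512     0.03512    -0.02342
  E            0.1271      0.1372     0.08819  3.8115e-06
  solve Keq expr → x = -0.01171; check Q = 0.003993
Then add 0.02422 M of E.
Step 2:
                    X           M           B           E
  I            0.1271      0.1372     0.08819     0.02422
  C           0.03632     0.03632     0.03632    -0.02421
  E            0.1634      0.1735      0.1245  1.3257e-05
  solve Keq expr → x = -0.01211; check Q = 0.003993

[E]_eq = 1.3257e-05 M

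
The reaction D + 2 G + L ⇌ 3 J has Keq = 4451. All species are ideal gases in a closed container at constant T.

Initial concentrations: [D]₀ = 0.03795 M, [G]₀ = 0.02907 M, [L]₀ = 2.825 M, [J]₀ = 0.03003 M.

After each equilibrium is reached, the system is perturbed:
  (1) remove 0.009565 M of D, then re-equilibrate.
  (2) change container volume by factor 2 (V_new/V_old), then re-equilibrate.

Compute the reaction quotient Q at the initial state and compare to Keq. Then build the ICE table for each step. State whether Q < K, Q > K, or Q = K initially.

Q₀ = 0.2989 vs Keq = 4451 ⇒ Q<K, forward
Step 1:
                   D          G          L          J
  Initial    0.03795    0.02907      2.825    0.03003
  Change    -0.01398   -0.02796   -0.01398    0.04193
  Equil      0.02397   0.001115      2.811    0.07196
  solve Keq expr → x = 0.01398; check Q = 4451
Then remove 0.009565 M of D.
Step 2:
                   D          G          L          J
  Initial    0.01441   0.001115      2.811    0.07196
  Change  1.5108e-04 3.0216e-04 1.5108e-04 -4.5324e-04
  Equil      0.01456   0.001417      2.811    0.07151
  solve Keq expr → x = -1.5108e-04; check Q = 4451
Then change container volume by factor 2 (V_new/V_old).
Step 3:
                   D          G          L          J
  Initial   0.007279 7.0842e-04      1.406    0.03575
  Change  1.3382e-04 2.6763e-04 1.3382e-04 -4.0145e-04
  Equil     0.007413 9.7605e-04      1.406    0.03535
  solve Keq expr → x = -1.3382e-04; check Q = 4451

Q₀ = 0.2989; Q < K (proceeds forward)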